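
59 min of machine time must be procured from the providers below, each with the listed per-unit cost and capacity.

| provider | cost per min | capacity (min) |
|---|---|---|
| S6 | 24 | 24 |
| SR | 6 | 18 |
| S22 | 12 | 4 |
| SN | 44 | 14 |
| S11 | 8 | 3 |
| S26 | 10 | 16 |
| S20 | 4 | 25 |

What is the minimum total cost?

Fill from the cheapest provider first.
Take 25 from S20 at 4 → need 34 more.
SR (6): use full 18 → 16 min to go.
Take 3 from S11 at 8 → need 13 more.
S26 at 10: take 13 of its 16 → requirement met.
S22, S6, SN: unused.
Cost = 25×4 + 18×6 + 3×8 + 13×10 = 362.

362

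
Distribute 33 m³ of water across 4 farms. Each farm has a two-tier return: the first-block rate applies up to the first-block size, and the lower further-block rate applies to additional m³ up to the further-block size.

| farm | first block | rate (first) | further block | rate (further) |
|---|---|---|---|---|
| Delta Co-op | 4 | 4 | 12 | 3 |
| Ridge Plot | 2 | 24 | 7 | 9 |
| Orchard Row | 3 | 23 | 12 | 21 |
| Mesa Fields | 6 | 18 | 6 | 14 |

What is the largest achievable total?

597

Treat each block as its own option and order by rate: Ridge Plot/first 24 > Orchard Row/first 23 > Orchard Row/second 21 > Mesa Fields/first 18 > Mesa Fields/second 14 > Ridge Plot/second 9 > Delta Co-op/first 4 > Delta Co-op/second 3.
Ridge Plot/first (24): +2 → 31 left.
Fill Orchard Row first block (3 at 23) → 28 left.
Orchard Row second at 21: fill all 12 → 16 left.
Mesa Fields first at 18: fill all 6 → 10 left.
Mesa Fields/second (14): +6 → 4 left.
Ridge Plot/second: +4 of 7 at 9; pool empty.
Total = 24×2 + 23×3 + 21×12 + 18×6 + 14×6 + 9×4 = 597.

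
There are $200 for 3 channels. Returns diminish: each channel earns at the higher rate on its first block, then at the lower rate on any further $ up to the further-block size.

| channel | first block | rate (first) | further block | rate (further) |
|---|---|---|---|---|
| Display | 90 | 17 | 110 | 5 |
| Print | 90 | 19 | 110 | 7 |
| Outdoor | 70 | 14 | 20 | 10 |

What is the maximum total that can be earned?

Treat each block as its own option and order by rate: Print/tier1 19 > Display/tier1 17 > Outdoor/tier1 14 > Outdoor/tier2 10 > Print/tier2 7 > Display/tier2 5.
Fill Print tier1 block (90 at 19) → 110 left.
Fill Display tier1 block (90 at 17) → 20 left.
20 remain; put them into Outdoor tier1 at 14.
Total = 19×90 + 17×90 + 14×20 = 3520.

3520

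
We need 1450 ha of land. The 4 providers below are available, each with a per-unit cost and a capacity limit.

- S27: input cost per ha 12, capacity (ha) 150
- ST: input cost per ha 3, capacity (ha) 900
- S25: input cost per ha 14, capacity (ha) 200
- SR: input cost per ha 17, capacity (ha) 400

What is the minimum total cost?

Cheapest first:
ST (3): use full 900 — 550 ha to go.
S27 at 12: take all 150 ha — 400 still needed.
S25 at 14: take all 200 ha — 200 still needed.
SR (17): take the remaining 200 — done.
Cost = 900×3 + 150×12 + 200×14 + 200×17 = 10700.

10700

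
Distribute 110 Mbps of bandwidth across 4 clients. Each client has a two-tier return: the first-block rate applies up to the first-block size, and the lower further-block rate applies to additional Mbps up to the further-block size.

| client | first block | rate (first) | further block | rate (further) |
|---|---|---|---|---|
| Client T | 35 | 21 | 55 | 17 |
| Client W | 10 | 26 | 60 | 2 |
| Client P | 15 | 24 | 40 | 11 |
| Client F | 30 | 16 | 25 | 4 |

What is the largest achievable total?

2205

Order all 8 blocks by rate: Client W/T1 26 > Client P/T1 24 > Client T/T1 21 > Client T/T2 17 > Client F/T1 16 > Client P/T2 11 > Client F/T2 4 > Client W/T2 2.
Client W T1 at 26: fill all 10 → 100 left.
Fill Client P T1 block (15 at 24) → 85 left.
Fill Client T T1 block (35 at 21) → 50 left.
Client T/T2: +50 of 55 at 17; pool empty.
Total = 26×10 + 24×15 + 21×35 + 17×50 = 2205.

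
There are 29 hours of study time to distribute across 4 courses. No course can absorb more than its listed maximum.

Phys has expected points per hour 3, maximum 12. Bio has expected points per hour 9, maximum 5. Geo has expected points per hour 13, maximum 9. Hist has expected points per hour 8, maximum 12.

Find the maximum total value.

267

Order the courses by expected points per hour: Geo 13 > Bio 9 > Hist 8 > Phys 3.
Give Geo 9 to hit its cap of 9 — 20 left.
Bio takes 5 to reach its cap of 5 — 15 left.
Give Hist 12 to hit its cap of 12 — 3 left.
Phys has room for 12 but only 3 remain, so it gets 3.
Total = 3×3 + 9×5 + 13×9 + 8×12 = 267.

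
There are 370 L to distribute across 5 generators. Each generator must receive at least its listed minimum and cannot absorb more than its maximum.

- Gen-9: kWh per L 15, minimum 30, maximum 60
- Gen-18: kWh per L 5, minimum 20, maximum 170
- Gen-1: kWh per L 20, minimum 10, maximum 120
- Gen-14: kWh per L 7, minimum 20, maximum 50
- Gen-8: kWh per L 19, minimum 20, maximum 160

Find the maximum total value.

6430

Meeting every minimum uses 30+20+10+20+20 = 100 L, leaving 270.
Highest kWh per L first: Gen-1 20 > Gen-8 19 > Gen-9 15 > Gen-14 7 > Gen-18 5.
Give Gen-1 110 more to hit its cap of 120 — 160 left.
Gen-8 takes 140 more to reach its cap of 160 — 20 left.
Gen-9: +20 (room for 30) → 50. Pool exhausted.
Total = 15×50 + 5×20 + 20×120 + 7×20 + 19×160 = 6430.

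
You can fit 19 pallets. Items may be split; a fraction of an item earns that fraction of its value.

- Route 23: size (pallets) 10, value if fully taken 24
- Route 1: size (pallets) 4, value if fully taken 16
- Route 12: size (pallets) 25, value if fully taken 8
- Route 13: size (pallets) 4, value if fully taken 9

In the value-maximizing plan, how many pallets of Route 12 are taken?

Best value per unit of size first: Route 1 16/4≈4, Route 23 24/10≈2.4, Route 13 9/4≈2.25, Route 12 8/25≈0.32.
Take all of Route 1 (4 pallets, value 16) — 15 pallets left.
All 10 pallets of Route 23 fit (value 24) — 5 remain.
Take all of Route 13 (4 pallets, value 9) — 1 pallets left.
Fill the last 1 pallets with part of Route 12: 1/25 of it earns 0.32.

1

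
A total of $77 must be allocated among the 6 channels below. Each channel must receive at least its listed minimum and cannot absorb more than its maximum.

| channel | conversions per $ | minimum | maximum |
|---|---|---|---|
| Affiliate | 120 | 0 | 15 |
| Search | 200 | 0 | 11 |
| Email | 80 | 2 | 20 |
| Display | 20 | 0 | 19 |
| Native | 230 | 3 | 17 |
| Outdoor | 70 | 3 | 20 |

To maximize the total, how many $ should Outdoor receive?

14

Meeting every minimum uses 0+0+2+0+3+3 = 8 $, leaving 69.
Order the channels by conversions per $: Native 230 > Search 200 > Affiliate 120 > Email 80 > Outdoor 70 > Display 20.
Native takes 14 more to reach its cap of 17 — 55 left.
Search takes 11 more to reach its cap of 11 — 44 left.
Give Affiliate 15 more to hit its cap of 15 — 29 left.
Email takes 18 more to reach its cap of 20 — 11 left.
Only 11 left; Outdoor takes them to reach 14.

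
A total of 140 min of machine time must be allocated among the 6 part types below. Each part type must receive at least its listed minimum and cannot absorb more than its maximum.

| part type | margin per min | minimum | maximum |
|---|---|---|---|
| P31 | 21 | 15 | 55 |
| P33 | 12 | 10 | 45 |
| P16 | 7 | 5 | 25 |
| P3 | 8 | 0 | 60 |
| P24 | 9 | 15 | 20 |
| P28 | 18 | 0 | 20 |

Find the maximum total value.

Meeting every minimum uses 15+10+5+0+15+0 = 45 min, leaving 95.
Highest margin per min first: P31 21 > P28 18 > P33 12 > P24 9 > P3 8 > P16 7.
P31 takes 40 more to reach its cap of 55 → 55 left.
P28 takes 20 more to reach its cap of 20 → 35 left.
P33: +35 to 45 (cap) → 0 left.
Total = 21×55 + 12×45 + 7×5 + 9×15 + 18×20 = 2225.

2225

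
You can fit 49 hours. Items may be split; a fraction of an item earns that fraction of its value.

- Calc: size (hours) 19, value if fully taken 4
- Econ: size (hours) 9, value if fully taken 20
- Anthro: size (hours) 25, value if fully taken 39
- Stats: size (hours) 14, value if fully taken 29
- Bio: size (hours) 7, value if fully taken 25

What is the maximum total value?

103.64

Sort by value density: Bio 25/7≈3.57, Econ 20/9≈2.22, Stats 29/14≈2.07, Anthro 39/25≈1.56, Calc 4/19≈0.211.
Take all of Bio (7 hours, value 25) ; 42 hours left.
Econ: take in full, 9 hours for value 20 ; 33 left.
Take all of Stats (14 hours, value 29) ; 19 hours left.
19 hours left: a 19/25 share of Anthro gives 39×19/25 = 29.64.
Total value = 103.64.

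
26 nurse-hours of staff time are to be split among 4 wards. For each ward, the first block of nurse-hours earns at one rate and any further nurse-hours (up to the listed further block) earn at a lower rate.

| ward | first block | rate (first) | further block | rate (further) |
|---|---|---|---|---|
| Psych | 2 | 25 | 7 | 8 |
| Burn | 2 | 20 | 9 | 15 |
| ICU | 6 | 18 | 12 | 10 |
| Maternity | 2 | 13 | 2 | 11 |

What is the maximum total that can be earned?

411

Treat each block as its own option and order by rate: Psych/T1 25 > Burn/T1 20 > ICU/T1 18 > Burn/T2 15 > Maternity/T1 13 > Maternity/T2 11 > ICU/T2 10 > Psych/T2 8.
Psych T1 at 25: fill all 2 — 24 left.
Burn T1 at 20: fill all 2 — 22 left.
Fill ICU T1 block (6 at 18) — 16 left.
Fill Burn T2 block (9 at 15) — 7 left.
Fill Maternity T1 block (2 at 13) — 5 left.
Maternity T2 at 11: fill all 2 — 3 left.
ICU T2 at 10: only 3 left, fill 3.
Total = 25×2 + 20×2 + 18×6 + 15×9 + 13×2 + 11×2 + 10×3 = 411.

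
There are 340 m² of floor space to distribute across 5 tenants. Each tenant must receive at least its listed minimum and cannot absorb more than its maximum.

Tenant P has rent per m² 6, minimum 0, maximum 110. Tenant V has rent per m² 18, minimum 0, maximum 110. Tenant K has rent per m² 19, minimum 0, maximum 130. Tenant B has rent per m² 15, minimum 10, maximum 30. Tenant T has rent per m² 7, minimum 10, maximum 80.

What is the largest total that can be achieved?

5390

Meeting every minimum uses 0+0+0+10+10 = 20 m², leaving 320.
Rank by rent per m²: Tenant K 19 > Tenant V 18 > Tenant B 15 > Tenant T 7 > Tenant P 6.
Tenant K takes 130 more to reach its cap of 130 — 190 left.
Give Tenant V 110 more to hit its cap of 110 — 80 left.
Give Tenant B 20 more to hit its cap of 30 — 60 left.
Only 60 left; Tenant T takes them to reach 70.
Total = 18×110 + 19×130 + 15×30 + 7×70 = 5390.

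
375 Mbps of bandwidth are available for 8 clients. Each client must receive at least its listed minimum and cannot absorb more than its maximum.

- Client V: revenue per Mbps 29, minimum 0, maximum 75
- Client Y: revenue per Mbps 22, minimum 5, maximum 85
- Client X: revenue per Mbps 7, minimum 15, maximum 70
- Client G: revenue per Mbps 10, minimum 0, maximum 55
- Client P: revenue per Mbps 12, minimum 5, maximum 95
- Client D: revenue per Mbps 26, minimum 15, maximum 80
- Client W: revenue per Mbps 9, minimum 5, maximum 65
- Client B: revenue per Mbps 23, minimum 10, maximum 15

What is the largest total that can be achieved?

7810

Meeting every minimum uses 0+5+15+0+5+15+5+10 = 55 Mbps, leaving 320.
Order the clients by revenue per Mbps: Client V 29 > Client D 26 > Client B 23 > Client Y 22 > Client P 12 > Client G 10 > Client W 9 > Client X 7.
Client V: +75 to 75 (cap) — 245 left.
Client D takes 65 more to reach its cap of 80 — 180 left.
Give Client B 5 more to hit its cap of 15 — 175 left.
Client Y takes 80 more to reach its cap of 85 — 95 left.
Client P takes 90 more to reach its cap of 95 — 5 left.
Client G: +5 (room for 55) → 5. Pool exhausted.
Total = 29×75 + 22×85 + 7×15 + 10×5 + 12×95 + 26×80 + 9×5 + 23×15 = 7810.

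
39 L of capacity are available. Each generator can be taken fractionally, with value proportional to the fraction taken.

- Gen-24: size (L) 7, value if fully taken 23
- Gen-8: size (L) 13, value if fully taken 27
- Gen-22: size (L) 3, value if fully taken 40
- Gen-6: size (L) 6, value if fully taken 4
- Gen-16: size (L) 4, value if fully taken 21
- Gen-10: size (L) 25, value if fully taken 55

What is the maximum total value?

139

Sort by value density: Gen-22 40/3≈13.3, Gen-16 21/4≈5.25, Gen-24 23/7≈3.29, Gen-10 55/25≈2.2, Gen-8 27/13≈2.08, Gen-6 4/6≈0.667.
All 3 L of Gen-22 fit (value 40) — 36 remain.
Gen-16: take in full, 4 L for value 21 — 32 left.
Take all of Gen-24 (7 L, value 23) — 25 L left.
All 25 L of Gen-10 fit (value 55) — 0 remain.
Total value = 139.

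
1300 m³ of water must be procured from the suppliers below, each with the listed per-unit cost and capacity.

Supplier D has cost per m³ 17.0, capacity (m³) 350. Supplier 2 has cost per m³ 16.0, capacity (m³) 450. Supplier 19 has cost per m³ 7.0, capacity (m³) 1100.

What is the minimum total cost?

Cheapest first:
Take 1100 from Supplier 19 at 7.0 — need 200 more.
Supplier 2 at 16.0: take 200 of its 450 — requirement met.
Supplier D: unused.
Cost = 1100×7.0 + 200×16.0 = 10900.

10900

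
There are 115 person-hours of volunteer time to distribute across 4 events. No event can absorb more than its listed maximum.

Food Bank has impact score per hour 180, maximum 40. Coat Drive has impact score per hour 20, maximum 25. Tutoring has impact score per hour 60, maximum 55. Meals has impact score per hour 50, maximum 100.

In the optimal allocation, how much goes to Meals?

20

Order the events by impact score per hour: Food Bank 180 > Tutoring 60 > Meals 50 > Coat Drive 20.
Give Food Bank 40 to hit its cap of 40 — 75 left.
Tutoring: +55 to 55 (cap) — 20 left.
Only 20 left; Meals takes them to reach 20.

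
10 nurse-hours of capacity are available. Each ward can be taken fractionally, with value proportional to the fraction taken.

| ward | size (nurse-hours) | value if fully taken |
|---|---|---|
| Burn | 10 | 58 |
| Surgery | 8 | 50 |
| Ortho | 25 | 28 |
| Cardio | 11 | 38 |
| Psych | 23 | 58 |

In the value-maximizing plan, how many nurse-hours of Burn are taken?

2

Sort by value density: Surgery 50/8≈6.25, Burn 58/10≈5.8, Cardio 38/11≈3.45, Psych 58/23≈2.52, Ortho 28/25≈1.12.
All 8 nurse-hours of Surgery fit (value 50) — 2 remain.
Fill the last 2 nurse-hours with part of Burn: 2/10 of it earns 11.6.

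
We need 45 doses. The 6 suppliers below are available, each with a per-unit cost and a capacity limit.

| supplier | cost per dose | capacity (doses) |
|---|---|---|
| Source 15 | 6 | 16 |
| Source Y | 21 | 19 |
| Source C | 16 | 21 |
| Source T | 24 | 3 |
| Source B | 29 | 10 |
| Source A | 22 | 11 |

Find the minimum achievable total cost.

600

Cheapest first:
Take 16 from Source 15 at 6 → need 29 more.
Source C (16): use full 21 → 8 doses to go.
Take 8 from Source Y at 21 to finish.
Source A, Source T, Source B: unused.
Cost = 16×6 + 21×16 + 8×21 = 600.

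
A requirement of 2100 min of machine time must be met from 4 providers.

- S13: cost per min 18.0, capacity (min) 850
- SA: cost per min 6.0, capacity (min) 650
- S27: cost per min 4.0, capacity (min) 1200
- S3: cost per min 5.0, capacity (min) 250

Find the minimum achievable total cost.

Use providers in increasing cost order.
Take 1200 from S27 at 4.0 — need 900 more.
Take 250 from S3 at 5.0 — need 650 more.
Take 650 from SA at 6.0 — need 0 more.
S13: unused.
Cost = 1200×4.0 + 250×5.0 + 650×6.0 = 9950.

9950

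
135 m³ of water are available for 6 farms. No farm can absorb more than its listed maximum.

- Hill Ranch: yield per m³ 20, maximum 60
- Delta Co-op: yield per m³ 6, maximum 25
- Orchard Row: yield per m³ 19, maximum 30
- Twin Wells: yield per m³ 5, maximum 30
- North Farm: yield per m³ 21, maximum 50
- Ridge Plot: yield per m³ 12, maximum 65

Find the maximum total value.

2725

Order the farms by yield per m³: North Farm 21 > Hill Ranch 20 > Orchard Row 19 > Ridge Plot 12 > Delta Co-op 6 > Twin Wells 5.
Give North Farm 50 to hit its cap of 50 → 85 left.
Give Hill Ranch 60 to hit its cap of 60 → 25 left.
Orchard Row has room for 30 but only 25 remain, so it gets 25.
Total = 20×60 + 19×25 + 21×50 = 2725.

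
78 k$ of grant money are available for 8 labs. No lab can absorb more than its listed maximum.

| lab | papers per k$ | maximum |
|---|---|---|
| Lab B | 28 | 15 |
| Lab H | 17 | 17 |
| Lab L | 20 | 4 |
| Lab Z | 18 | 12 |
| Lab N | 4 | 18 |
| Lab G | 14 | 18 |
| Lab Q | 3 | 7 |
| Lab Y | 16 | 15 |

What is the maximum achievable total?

1455

Highest papers per k$ first: Lab B 28 > Lab L 20 > Lab Z 18 > Lab H 17 > Lab Y 16 > Lab G 14 > Lab N 4 > Lab Q 3.
Give Lab B 15 to hit its cap of 15 → 63 left.
Give Lab L 4 to hit its cap of 4 → 59 left.
Give Lab Z 12 to hit its cap of 12 → 47 left.
Lab H: +17 to 17 (cap) → 30 left.
Lab Y: +15 to 15 (cap) → 15 left.
Lab G: +15 (room for 18) → 15. Pool exhausted.
Total = 28×15 + 17×17 + 20×4 + 18×12 + 14×15 + 16×15 = 1455.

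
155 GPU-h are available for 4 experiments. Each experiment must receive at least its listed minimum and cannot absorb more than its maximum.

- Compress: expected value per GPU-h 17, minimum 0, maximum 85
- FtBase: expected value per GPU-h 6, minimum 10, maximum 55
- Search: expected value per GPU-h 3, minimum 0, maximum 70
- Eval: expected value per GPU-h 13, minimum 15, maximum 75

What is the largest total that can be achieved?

2285

Meeting every minimum uses 0+10+0+15 = 25 GPU-h, leaving 130.
Highest expected value per GPU-h first: Compress 17 > Eval 13 > FtBase 6 > Search 3.
Compress: +85 to 85 (cap) → 45 left.
Only 45 left; Eval takes them to reach 60.
Total = 17×85 + 6×10 + 13×60 = 2285.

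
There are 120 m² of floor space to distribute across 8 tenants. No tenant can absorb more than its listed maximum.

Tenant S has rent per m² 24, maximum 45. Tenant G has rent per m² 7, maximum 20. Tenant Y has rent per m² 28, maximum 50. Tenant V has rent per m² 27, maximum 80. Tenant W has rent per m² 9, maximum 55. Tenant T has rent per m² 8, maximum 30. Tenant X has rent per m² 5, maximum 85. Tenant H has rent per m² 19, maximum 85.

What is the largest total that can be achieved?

3290

Rank by rent per m²: Tenant Y 28 > Tenant V 27 > Tenant S 24 > Tenant H 19 > Tenant W 9 > Tenant T 8 > Tenant G 7 > Tenant X 5.
Tenant Y: +50 to 50 (cap) — 70 left.
Tenant V: +70 (room for 80) → 70. Pool exhausted.
Total = 28×50 + 27×70 = 3290.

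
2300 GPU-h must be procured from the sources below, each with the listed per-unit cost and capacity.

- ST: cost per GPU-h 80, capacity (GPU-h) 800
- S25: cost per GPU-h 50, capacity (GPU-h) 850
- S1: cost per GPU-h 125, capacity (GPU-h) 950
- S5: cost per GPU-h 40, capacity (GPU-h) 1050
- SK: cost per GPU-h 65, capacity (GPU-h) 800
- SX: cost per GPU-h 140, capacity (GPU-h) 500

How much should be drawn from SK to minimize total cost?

400

Fill from the cheapest source first.
S5 (40): use full 1050 ; 1250 GPU-h to go.
S25 (50): use full 850 ; 400 GPU-h to go.
SK (65): take the remaining 400 ; done.
ST, S1, SX: unused.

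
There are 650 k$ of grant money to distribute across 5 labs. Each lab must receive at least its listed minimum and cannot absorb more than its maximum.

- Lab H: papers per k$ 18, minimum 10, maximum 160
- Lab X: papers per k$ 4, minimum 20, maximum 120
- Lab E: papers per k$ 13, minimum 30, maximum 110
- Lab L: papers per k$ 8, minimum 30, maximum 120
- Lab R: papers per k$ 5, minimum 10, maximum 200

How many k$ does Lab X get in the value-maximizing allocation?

60

Meeting every minimum uses 10+20+30+30+10 = 100 k$, leaving 550.
Highest papers per k$ first: Lab H 18 > Lab E 13 > Lab L 8 > Lab R 5 > Lab X 4.
Lab H: +150 to 160 (cap) ; 400 left.
Lab E takes 80 more to reach its cap of 110 ; 320 left.
Lab L takes 90 more to reach its cap of 120 ; 230 left.
Give Lab R 190 more to hit its cap of 200 ; 40 left.
Only 40 left; Lab X takes them to reach 60.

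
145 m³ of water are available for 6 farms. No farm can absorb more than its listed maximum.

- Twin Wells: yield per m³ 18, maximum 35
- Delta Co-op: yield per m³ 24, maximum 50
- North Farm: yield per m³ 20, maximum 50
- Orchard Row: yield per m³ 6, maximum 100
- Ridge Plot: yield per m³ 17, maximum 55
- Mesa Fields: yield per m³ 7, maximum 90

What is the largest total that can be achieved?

Order the farms by yield per m³: Delta Co-op 24 > North Farm 20 > Twin Wells 18 > Ridge Plot 17 > Mesa Fields 7 > Orchard Row 6.
Give Delta Co-op 50 to hit its cap of 50 — 95 left.
Give North Farm 50 to hit its cap of 50 — 45 left.
Twin Wells: +35 to 35 (cap) — 10 left.
Ridge Plot: +10 (room for 55) → 10. Pool exhausted.
Total = 18×35 + 24×50 + 20×50 + 17×10 = 3000.

3000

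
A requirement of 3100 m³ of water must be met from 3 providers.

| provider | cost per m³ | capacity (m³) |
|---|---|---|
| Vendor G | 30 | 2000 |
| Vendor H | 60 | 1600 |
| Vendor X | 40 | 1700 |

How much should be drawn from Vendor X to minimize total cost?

1100

Fill from the cheapest provider first.
Vendor G at 30: take all 2000 m³ → 1100 still needed.
Vendor X (40): take the remaining 1100 → done.
Vendor H: unused.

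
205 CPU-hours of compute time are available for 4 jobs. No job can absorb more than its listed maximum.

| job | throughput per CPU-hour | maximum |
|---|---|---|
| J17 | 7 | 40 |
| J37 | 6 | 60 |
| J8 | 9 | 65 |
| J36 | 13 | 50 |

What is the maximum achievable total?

Rank by throughput per CPU-hour: J36 13 > J8 9 > J17 7 > J37 6.
Give J36 50 to hit its cap of 50 — 155 left.
Give J8 65 to hit its cap of 65 — 90 left.
J17 takes 40 to reach its cap of 40 — 50 left.
J37 has room for 60 but only 50 remain, so it gets 50.
Total = 7×40 + 6×50 + 9×65 + 13×50 = 1815.

1815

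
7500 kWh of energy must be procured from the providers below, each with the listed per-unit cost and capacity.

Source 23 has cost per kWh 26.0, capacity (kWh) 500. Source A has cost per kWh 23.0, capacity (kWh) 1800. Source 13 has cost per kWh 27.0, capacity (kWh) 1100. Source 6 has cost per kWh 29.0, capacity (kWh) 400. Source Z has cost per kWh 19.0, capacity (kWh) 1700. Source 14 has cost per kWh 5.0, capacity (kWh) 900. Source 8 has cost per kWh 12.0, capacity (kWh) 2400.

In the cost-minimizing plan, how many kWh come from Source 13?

200

Use providers in increasing cost order.
Source 14 at 5.0: take all 900 kWh → 6600 still needed.
Source 8 (12.0): use full 2400 → 4200 kWh to go.
Take 1700 from Source Z at 19.0 → need 2500 more.
Source A at 23.0: take all 1800 kWh → 700 still needed.
Source 23 at 26.0: take all 500 kWh → 200 still needed.
Source 13 (27.0): take the remaining 200 → done.
Source 6: unused.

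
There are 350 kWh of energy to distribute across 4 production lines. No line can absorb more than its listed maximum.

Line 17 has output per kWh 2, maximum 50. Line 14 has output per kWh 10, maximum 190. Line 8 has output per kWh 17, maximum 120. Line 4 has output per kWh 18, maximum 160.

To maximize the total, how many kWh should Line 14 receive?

70

Highest output per kWh first: Line 4 18 > Line 8 17 > Line 14 10 > Line 17 2.
Line 4 takes 160 to reach its cap of 160 — 190 left.
Give Line 8 120 to hit its cap of 120 — 70 left.
Line 14 has room for 190 but only 70 remain, so it gets 70.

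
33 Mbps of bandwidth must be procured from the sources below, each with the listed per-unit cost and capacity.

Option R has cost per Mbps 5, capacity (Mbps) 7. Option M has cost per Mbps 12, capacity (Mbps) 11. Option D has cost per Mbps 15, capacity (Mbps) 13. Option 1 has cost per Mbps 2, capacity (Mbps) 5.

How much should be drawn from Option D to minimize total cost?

Cheapest first:
Option 1 (2): use full 5 ; 28 Mbps to go.
Option R at 5: take all 7 Mbps ; 21 still needed.
Option M (12): use full 11 ; 10 Mbps to go.
Option D (15): take the remaining 10 ; done.

10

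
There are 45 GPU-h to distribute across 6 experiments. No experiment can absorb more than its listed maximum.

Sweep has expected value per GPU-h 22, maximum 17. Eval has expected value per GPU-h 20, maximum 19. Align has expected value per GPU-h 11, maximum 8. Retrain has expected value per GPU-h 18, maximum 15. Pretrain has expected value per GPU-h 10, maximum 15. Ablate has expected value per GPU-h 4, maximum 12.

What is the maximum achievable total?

Highest expected value per GPU-h first: Sweep 22 > Eval 20 > Retrain 18 > Align 11 > Pretrain 10 > Ablate 4.
Sweep takes 17 to reach its cap of 17 — 28 left.
Eval: +19 to 19 (cap) — 9 left.
Only 9 left; Retrain takes them to reach 9.
Total = 22×17 + 20×19 + 18×9 = 916.

916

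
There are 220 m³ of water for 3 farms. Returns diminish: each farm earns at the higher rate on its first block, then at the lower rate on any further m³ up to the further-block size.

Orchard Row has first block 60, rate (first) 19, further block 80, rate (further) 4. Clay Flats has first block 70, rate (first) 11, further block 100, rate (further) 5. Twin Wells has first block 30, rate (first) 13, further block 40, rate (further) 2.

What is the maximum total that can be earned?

2600

Rank every tier by rate: Orchard Row/tier1 19 > Twin Wells/tier1 13 > Clay Flats/tier1 11 > Clay Flats/tier2 5 > Orchard Row/tier2 4 > Twin Wells/tier2 2.
Orchard Row tier1 at 19: fill all 60 → 160 left.
Fill Twin Wells tier1 block (30 at 13) → 130 left.
Fill Clay Flats tier1 block (70 at 11) → 60 left.
Clay Flats tier2 at 5: only 60 left, fill 60.
Total = 19×60 + 13×30 + 11×70 + 5×60 = 2600.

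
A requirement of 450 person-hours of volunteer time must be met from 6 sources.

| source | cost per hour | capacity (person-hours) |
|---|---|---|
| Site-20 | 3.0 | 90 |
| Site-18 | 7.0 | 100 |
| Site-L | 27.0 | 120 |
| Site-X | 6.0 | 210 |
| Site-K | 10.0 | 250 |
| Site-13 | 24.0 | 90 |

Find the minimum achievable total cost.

Cheapest first:
Site-20 at 3.0: take all 90 person-hours → 360 still needed.
Take 210 from Site-X at 6.0 → need 150 more.
Take 100 from Site-18 at 7.0 → need 50 more.
Site-K (10.0): take the remaining 50 → done.
Site-13, Site-L: unused.
Cost = 90×3.0 + 210×6.0 + 100×7.0 + 50×10.0 = 2730.

2730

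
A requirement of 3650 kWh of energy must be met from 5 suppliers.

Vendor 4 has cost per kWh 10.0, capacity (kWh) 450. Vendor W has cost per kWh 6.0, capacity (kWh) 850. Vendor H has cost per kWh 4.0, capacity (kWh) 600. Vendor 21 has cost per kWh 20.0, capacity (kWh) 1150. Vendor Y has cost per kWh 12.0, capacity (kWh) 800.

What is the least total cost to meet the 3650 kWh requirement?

Cheapest first:
Vendor H at 4.0: take all 600 kWh ; 3050 still needed.
Vendor W at 6.0: take all 850 kWh ; 2200 still needed.
Vendor 4 at 10.0: take all 450 kWh ; 1750 still needed.
Vendor Y at 12.0: take all 800 kWh ; 950 still needed.
Take 950 from Vendor 21 at 20.0 to finish.
Cost = 600×4.0 + 850×6.0 + 450×10.0 + 800×12.0 + 950×20.0 = 40600.

40600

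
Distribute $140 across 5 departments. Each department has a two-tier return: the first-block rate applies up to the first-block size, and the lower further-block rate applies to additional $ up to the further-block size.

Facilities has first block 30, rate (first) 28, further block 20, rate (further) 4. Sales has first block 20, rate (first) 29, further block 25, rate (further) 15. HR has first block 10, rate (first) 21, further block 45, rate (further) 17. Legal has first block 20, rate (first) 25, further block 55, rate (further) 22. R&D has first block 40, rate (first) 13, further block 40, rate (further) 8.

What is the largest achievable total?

3425

Rank every tier by rate: Sales/tier1 29 > Facilities/tier1 28 > Legal/tier1 25 > Legal/tier2 22 > HR/tier1 21 > HR/tier2 17 > Sales/tier2 15 > R&D/tier1 13 > R&D/tier2 8 > Facilities/tier2 4.
Sales/tier1 (29): +20 → 120 left.
Facilities tier1 at 28: fill all 30 → 90 left.
Legal/tier1 (25): +20 → 70 left.
Legal tier2 at 22: fill all 55 → 15 left.
Fill HR tier1 block (10 at 21) → 5 left.
HR/tier2: +5 of 45 at 17; pool empty.
Total = 29×20 + 28×30 + 25×20 + 22×55 + 21×10 + 17×5 = 3425.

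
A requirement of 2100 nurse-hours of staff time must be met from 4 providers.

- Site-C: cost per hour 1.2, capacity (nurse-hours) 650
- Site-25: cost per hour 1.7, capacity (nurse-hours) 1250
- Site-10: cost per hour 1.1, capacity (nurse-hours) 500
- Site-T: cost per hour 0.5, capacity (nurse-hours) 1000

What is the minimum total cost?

1770

Use providers in increasing cost order.
Site-T (0.5): use full 1000 ; 1100 nurse-hours to go.
Site-10 (1.1): use full 500 ; 600 nurse-hours to go.
Site-C (1.2): take the remaining 600 ; done.
Site-25: unused.
Cost = 1000×0.5 + 500×1.1 + 600×1.2 = 1770.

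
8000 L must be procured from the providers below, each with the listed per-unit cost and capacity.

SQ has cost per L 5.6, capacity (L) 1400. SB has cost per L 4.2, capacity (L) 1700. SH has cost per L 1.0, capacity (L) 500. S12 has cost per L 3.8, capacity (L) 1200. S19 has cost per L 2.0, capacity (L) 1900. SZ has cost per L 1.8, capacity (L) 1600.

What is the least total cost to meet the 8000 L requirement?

25040

Use providers in increasing cost order.
Take 500 from SH at 1.0 ; need 7500 more.
SZ (1.8): use full 1600 ; 5900 L to go.
S19 (2.0): use full 1900 ; 4000 L to go.
Take 1200 from S12 at 3.8 ; need 2800 more.
SB at 4.2: take all 1700 L ; 1100 still needed.
SQ (5.6): take the remaining 1100 ; done.
Cost = 500×1.0 + 1600×1.8 + 1900×2.0 + 1200×3.8 + 1700×4.2 + 1100×5.6 = 25040.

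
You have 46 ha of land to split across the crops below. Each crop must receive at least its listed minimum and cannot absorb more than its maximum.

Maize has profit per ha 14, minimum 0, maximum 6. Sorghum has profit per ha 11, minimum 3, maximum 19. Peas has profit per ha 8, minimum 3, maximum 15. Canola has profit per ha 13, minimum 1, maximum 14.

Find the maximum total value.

Meeting every minimum uses 0+3+3+1 = 7 ha, leaving 39.
Rank by profit per ha: Maize 14 > Canola 13 > Sorghum 11 > Peas 8.
Maize: +6 to 6 (cap) ; 33 left.
Canola takes 13 more to reach its cap of 14 ; 20 left.
Give Sorghum 16 more to hit its cap of 19 ; 4 left.
Peas has room for 12 more but only 4 remain, so it gets 7.
Total = 14×6 + 11×19 + 8×7 + 13×14 = 531.

531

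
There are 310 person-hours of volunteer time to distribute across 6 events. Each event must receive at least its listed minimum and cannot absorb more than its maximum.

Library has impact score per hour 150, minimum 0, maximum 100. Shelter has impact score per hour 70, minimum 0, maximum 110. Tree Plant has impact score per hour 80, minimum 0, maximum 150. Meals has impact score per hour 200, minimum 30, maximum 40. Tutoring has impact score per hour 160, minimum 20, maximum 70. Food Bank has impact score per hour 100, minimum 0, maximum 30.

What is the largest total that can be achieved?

Meeting every minimum uses 0+0+0+30+20+0 = 50 person-hours, leaving 260.
Order the events by impact score per hour: Meals 200 > Tutoring 160 > Library 150 > Food Bank 100 > Tree Plant 80 > Shelter 70.
Meals: +10 to 40 (cap) — 250 left.
Tutoring: +50 to 70 (cap) — 200 left.
Give Library 100 more to hit its cap of 100 — 100 left.
Food Bank: +30 to 30 (cap) — 70 left.
Tree Plant has room for 150 more but only 70 remain, so it gets 70.
Total = 150×100 + 80×70 + 200×40 + 160×70 + 100×30 = 42800.

42800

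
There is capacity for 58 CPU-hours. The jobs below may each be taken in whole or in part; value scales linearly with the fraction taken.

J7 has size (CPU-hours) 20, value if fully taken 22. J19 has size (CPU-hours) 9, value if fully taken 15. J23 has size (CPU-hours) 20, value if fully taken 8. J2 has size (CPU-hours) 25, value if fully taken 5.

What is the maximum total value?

Sort by value density: J19 15/9≈1.67, J7 22/20≈1.1, J23 8/20≈0.4, J2 5/25≈0.2.
All 9 CPU-hours of J19 fit (value 15) — 49 remain.
All 20 CPU-hours of J7 fit (value 22) — 29 remain.
All 20 CPU-hours of J23 fit (value 8) — 9 remain.
Fill the last 9 CPU-hours with part of J2: 9/25 of it earns 1.8.
Total value = 46.8.

46.8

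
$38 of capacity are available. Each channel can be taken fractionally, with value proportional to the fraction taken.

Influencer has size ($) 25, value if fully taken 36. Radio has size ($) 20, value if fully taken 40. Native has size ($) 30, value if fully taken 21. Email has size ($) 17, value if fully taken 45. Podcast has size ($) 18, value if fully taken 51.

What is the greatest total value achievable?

Rank by value-to-size ratio: Podcast 51/18≈2.83, Email 45/17≈2.65, Radio 40/20≈2, Influencer 36/25≈1.44, Native 21/30≈0.7.
Take all of Podcast (18 $, value 51) — 20 $ left.
All 17 $ of Email fit (value 45) — 3 remain.
Fill the last 3 $ with part of Radio: 3/20 of it earns 6.
Total value = 102.

102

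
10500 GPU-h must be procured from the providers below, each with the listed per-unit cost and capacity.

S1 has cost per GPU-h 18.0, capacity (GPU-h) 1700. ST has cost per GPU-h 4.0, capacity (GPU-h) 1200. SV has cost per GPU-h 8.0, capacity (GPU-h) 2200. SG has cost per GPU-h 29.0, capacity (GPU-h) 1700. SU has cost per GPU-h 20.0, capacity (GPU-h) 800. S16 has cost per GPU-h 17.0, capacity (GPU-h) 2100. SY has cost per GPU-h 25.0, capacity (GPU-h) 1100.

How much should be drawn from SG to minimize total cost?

1400

Cheapest first:
ST at 4.0: take all 1200 GPU-h ; 9300 still needed.
SV at 8.0: take all 2200 GPU-h ; 7100 still needed.
S16 at 17.0: take all 2100 GPU-h ; 5000 still needed.
S1 (18.0): use full 1700 ; 3300 GPU-h to go.
SU at 20.0: take all 800 GPU-h ; 2500 still needed.
SY (25.0): use full 1100 ; 1400 GPU-h to go.
SG (29.0): take the remaining 1400 ; done.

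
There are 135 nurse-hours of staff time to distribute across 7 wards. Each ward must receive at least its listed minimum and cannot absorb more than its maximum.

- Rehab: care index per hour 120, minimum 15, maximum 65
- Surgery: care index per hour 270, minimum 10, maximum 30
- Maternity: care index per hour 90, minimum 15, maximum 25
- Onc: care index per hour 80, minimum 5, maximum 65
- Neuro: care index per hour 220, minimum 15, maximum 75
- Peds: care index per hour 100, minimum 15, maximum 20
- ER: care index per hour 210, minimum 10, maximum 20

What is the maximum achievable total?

Meeting every minimum uses 15+10+15+5+15+15+10 = 85 nurse-hours, leaving 50.
Highest care index per hour first: Surgery 270 > Neuro 220 > ER 210 > Rehab 120 > Peds 100 > Maternity 90 > Onc 80.
Surgery: +20 to 30 (cap) → 30 left.
Neuro has room for 60 more but only 30 remain, so it gets 45.
Total = 120×15 + 270×30 + 90×15 + 80×5 + 220×45 + 100×15 + 210×10 = 25150.

25150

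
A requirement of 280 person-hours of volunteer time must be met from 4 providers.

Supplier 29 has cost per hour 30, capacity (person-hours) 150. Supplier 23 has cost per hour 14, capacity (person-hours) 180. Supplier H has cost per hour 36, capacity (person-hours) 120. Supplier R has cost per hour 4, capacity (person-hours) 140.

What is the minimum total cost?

Fill from the cheapest provider first.
Supplier R at 4: take all 140 person-hours → 140 still needed.
Take 140 from Supplier 23 at 14 to finish.
Supplier 29, Supplier H: unused.
Cost = 140×4 + 140×14 = 2520.

2520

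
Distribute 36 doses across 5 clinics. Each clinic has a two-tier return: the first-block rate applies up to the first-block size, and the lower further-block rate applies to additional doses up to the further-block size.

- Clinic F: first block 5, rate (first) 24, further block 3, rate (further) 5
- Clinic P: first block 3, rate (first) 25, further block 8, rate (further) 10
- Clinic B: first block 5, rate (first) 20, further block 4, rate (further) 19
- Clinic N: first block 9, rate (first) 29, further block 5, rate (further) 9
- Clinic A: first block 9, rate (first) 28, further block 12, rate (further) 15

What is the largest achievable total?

Rank every tier by rate: Clinic N/first 29 > Clinic A/first 28 > Clinic P/first 25 > Clinic F/first 24 > Clinic B/first 20 > Clinic B/second 19 > Clinic A/second 15 > Clinic P/second 10 > Clinic N/second 9 > Clinic F/second 5.
Clinic N first at 29: fill all 9 ; 27 left.
Clinic A first at 28: fill all 9 ; 18 left.
Clinic P first at 25: fill all 3 ; 15 left.
Clinic F/first (24): +5 ; 10 left.
Fill Clinic B first block (5 at 20) ; 5 left.
Fill Clinic B second block (4 at 19) ; 1 left.
1 remain; put them into Clinic A second at 15.
Total = 29×9 + 28×9 + 25×3 + 24×5 + 20×5 + 19×4 + 15×1 = 899.

899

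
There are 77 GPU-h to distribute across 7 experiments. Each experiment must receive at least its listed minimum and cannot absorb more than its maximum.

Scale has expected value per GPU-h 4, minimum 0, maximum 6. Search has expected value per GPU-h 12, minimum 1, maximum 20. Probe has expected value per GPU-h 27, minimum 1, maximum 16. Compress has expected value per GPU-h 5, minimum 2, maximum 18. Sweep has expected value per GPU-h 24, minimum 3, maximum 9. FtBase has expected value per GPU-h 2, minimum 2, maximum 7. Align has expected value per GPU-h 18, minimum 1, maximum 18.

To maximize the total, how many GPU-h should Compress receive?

12

Meeting every minimum uses 0+1+1+2+3+2+1 = 10 GPU-h, leaving 67.
Rank by expected value per GPU-h: Probe 27 > Sweep 24 > Align 18 > Search 12 > Compress 5 > Scale 4 > FtBase 2.
Give Probe 15 more to hit its cap of 16 ; 52 left.
Sweep takes 6 more to reach its cap of 9 ; 46 left.
Align: +17 to 18 (cap) ; 29 left.
Search takes 19 more to reach its cap of 20 ; 10 left.
Compress: +10 (room for 16) → 12. Pool exhausted.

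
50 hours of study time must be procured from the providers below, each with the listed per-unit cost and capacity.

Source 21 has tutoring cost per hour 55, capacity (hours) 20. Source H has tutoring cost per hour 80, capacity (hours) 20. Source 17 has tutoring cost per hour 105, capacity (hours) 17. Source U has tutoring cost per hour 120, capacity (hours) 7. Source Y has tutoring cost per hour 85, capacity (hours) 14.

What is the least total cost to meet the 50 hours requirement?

Use providers in increasing cost order.
Source 21 (55): use full 20 — 30 hours to go.
Take 20 from Source H at 80 — need 10 more.
Source Y at 85: take 10 of its 14 — requirement met.
Source 17, Source U: unused.
Cost = 20×55 + 20×80 + 10×85 = 3550.

3550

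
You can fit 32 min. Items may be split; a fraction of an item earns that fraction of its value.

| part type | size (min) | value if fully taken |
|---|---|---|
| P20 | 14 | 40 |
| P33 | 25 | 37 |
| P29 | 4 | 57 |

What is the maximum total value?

Rank by value-to-size ratio: P29 57/4≈14.2, P20 40/14≈2.86, P33 37/25≈1.48.
All 4 min of P29 fit (value 57) → 28 remain.
All 14 min of P20 fit (value 40) → 14 remain.
Fill the last 14 min with part of P33: 14/25 of it earns 20.72.
Total value = 117.72.

117.72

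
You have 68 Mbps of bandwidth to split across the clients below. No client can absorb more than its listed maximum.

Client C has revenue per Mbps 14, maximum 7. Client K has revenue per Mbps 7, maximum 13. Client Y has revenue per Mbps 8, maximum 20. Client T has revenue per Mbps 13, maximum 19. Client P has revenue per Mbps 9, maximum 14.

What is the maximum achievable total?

Rank by revenue per Mbps: Client C 14 > Client T 13 > Client P 9 > Client Y 8 > Client K 7.
Client C takes 7 to reach its cap of 7 ; 61 left.
Client T takes 19 to reach its cap of 19 ; 42 left.
Client P: +14 to 14 (cap) ; 28 left.
Give Client Y 20 to hit its cap of 20 ; 8 left.
Client K: +8 (room for 13) → 8. Pool exhausted.
Total = 14×7 + 7×8 + 8×20 + 13×19 + 9×14 = 687.

687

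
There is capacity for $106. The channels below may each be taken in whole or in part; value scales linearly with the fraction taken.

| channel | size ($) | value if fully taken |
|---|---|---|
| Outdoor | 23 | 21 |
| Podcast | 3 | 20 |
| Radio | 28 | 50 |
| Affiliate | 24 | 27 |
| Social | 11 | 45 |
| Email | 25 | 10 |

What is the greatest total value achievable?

169.8

Rank by value-to-size ratio: Podcast 20/3≈6.67, Social 45/11≈4.09, Radio 50/28≈1.79, Affiliate 27/24≈1.12, Outdoor 21/23≈0.913, Email 10/25≈0.4.
Take all of Podcast (3 $, value 20) → 103 $ left.
Take all of Social (11 $, value 45) → 92 $ left.
All 28 $ of Radio fit (value 50) → 64 remain.
Take all of Affiliate (24 $, value 27) → 40 $ left.
Take all of Outdoor (23 $, value 21) → 17 $ left.
Only 17 $ remain; take 17/25 of Email for value 10×17/25 = 6.8.
Total value = 169.8.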